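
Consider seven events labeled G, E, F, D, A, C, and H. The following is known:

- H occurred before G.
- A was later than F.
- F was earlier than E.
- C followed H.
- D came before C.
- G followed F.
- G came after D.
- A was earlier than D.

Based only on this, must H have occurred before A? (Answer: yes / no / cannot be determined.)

No chain of stated constraints runs from H to A, and none runs from A to H either.
So the relative order of H and A is not fixed by the given facts.

cannot be determined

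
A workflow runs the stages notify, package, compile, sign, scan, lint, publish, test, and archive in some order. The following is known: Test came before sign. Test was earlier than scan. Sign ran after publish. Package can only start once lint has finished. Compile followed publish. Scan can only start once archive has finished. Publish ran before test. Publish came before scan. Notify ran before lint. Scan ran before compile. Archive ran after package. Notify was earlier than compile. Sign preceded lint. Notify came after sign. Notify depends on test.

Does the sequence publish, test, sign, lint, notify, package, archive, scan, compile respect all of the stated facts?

no

The constraints require notify before lint, but in the proposed sequence lint appears ahead of notify. That one violation is enough.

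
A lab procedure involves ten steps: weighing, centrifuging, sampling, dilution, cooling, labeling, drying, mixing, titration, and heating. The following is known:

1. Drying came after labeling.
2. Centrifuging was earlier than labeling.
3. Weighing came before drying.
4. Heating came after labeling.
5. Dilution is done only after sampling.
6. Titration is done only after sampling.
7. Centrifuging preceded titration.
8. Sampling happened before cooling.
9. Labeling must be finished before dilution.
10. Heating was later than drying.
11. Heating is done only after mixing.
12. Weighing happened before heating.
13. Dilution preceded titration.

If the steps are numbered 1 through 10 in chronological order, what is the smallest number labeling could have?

Centrifuging must come before labeling — 1 forced predecessor.
Nothing else is forced ahead of labeling, so its earliest slot is position 1 + 1 = 2.

2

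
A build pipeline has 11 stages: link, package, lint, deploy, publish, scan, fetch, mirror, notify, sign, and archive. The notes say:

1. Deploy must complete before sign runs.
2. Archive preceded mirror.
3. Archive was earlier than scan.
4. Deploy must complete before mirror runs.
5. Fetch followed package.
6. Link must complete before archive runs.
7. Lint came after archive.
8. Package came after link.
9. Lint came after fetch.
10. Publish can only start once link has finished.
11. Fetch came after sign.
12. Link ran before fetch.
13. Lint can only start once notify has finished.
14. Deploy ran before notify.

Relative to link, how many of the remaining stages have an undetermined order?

3

Forced after link: archive, fetch, lint, mirror, package, publish, and scan.
That leaves deploy, notify, and sign with no forced order relative to link — 3.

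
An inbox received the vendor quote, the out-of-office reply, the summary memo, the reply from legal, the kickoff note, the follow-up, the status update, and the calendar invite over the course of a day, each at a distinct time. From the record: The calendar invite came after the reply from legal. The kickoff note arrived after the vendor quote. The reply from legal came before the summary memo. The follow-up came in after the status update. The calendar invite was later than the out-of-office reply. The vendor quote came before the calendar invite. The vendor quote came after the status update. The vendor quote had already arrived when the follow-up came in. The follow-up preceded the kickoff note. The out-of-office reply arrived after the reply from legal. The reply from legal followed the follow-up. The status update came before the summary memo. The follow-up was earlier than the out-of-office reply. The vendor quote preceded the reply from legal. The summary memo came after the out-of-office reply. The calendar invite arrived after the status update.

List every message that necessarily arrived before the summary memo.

Directly stated before the summary memo: the out-of-office reply, the reply from legal, and the status update.
The follow-up reaches the summary memo via the follow-up → the reply from legal → the summary memo.
The vendor quote reaches the summary memo via the vendor quote → the reply from legal → the summary memo.
No chain forces the kickoff note (or any of the others) ahead of the summary memo.

the follow-up, the out-of-office reply, the reply from legal, the status update, the vendor quote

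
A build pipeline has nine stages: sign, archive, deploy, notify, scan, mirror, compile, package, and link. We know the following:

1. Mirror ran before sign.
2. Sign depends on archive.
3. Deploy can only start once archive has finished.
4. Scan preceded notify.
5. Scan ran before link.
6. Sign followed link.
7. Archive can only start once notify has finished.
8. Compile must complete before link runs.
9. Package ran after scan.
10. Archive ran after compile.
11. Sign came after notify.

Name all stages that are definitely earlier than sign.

archive, compile, link, mirror, notify, scan

Directly stated before sign: archive, link, mirror, and notify.
Compile reaches sign via compile → link → sign.
Scan reaches sign via scan → notify → sign.
No chain forces deploy (or any of the others) ahead of sign.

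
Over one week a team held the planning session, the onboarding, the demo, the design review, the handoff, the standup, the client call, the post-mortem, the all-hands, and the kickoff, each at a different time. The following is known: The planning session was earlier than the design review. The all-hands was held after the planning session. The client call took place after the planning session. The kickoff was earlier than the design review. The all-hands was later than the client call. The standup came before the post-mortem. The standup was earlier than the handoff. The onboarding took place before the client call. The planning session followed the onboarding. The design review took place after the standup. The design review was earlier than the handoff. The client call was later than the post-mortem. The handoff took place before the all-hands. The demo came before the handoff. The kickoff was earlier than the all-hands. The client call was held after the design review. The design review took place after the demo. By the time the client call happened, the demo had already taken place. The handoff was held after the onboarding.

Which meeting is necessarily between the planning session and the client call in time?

Tracing the constraints gives the planning session → the design review → the client call, so the design review sits after the planning session and before the client call.
No other meeting is forced both after the planning session and before the client call.

the design review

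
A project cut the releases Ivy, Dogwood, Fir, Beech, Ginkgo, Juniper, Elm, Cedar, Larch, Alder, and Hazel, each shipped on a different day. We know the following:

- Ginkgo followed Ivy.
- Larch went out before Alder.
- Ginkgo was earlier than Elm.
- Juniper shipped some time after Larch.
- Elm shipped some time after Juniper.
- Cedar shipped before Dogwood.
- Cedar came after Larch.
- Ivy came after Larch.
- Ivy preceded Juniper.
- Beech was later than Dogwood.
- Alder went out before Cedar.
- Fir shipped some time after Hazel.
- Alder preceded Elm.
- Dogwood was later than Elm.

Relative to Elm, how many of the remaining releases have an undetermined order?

3

Forced before Elm: Alder, Ginkgo, Ivy, Juniper, and Larch; forced after Elm: Beech and Dogwood.
That leaves Cedar, Fir, and Hazel with no forced order relative to Elm — 3.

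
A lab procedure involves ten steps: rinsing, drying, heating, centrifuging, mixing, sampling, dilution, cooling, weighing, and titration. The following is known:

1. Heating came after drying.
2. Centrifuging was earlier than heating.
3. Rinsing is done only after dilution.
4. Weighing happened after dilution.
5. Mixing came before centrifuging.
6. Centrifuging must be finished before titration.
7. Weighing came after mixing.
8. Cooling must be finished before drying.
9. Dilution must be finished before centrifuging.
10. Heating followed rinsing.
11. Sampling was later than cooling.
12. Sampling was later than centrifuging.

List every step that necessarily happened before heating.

Directly stated before heating: centrifuging, drying, and rinsing.
Cooling reaches heating via cooling → drying → heating.
Dilution reaches heating via dilution → rinsing → heating.
Mixing reaches heating via mixing → centrifuging → heating.

centrifuging, cooling, dilution, drying, mixing, rinsing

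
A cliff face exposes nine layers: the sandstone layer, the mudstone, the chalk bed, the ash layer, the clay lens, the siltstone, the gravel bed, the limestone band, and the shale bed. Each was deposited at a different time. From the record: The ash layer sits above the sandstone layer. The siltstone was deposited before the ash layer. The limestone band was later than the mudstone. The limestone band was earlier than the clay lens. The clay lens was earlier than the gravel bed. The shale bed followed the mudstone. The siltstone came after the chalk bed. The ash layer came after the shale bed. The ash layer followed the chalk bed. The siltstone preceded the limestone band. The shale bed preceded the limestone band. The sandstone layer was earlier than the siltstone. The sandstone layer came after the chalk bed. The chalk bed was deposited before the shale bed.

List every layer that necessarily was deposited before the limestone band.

Directly stated before the limestone band: the mudstone, the shale bed, and the siltstone.
The chalk bed reaches the limestone band via the chalk bed → the siltstone → the limestone band.
The sandstone layer reaches the limestone band via the sandstone layer → the siltstone → the limestone band.
No chain forces the ash layer (or any of the others) ahead of the limestone band.

the chalk bed, the mudstone, the sandstone layer, the shale bed, the siltstone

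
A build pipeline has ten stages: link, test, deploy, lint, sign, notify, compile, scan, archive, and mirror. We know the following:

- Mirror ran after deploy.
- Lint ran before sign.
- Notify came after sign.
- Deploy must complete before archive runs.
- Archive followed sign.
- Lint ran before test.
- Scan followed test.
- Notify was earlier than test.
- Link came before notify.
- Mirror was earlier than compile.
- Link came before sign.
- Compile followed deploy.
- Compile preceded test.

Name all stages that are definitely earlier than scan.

Directly stated before scan: test.
Compile reaches scan via compile → test → scan.
Deploy reaches scan via deploy → compile → test → scan.
Link reaches scan via link → notify → test → scan.
Likewise lint, mirror, notify, and sign each reach scan by chaining the stated constraints.
No chain forces archive ahead of scan.

compile, deploy, link, lint, mirror, notify, sign, test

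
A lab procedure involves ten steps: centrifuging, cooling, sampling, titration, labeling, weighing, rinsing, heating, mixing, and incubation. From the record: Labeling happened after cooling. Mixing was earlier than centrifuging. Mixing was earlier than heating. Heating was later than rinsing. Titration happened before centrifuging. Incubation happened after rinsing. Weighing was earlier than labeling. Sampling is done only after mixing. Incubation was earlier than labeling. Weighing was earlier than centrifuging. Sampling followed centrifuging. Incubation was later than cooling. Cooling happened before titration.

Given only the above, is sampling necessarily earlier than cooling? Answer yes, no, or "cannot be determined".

no

Tracing the constraints gives cooling → titration → centrifuging → sampling, so cooling must come before sampling.
That means sampling cannot be before cooling.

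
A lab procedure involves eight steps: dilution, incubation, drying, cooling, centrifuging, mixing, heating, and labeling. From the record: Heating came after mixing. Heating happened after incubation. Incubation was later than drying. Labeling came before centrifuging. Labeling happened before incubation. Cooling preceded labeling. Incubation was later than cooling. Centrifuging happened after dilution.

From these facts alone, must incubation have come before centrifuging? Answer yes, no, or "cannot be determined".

No chain of stated constraints runs from incubation to centrifuging, and none runs from centrifuging to incubation either.
So the relative order of incubation and centrifuging is not fixed by the given facts.

cannot be determined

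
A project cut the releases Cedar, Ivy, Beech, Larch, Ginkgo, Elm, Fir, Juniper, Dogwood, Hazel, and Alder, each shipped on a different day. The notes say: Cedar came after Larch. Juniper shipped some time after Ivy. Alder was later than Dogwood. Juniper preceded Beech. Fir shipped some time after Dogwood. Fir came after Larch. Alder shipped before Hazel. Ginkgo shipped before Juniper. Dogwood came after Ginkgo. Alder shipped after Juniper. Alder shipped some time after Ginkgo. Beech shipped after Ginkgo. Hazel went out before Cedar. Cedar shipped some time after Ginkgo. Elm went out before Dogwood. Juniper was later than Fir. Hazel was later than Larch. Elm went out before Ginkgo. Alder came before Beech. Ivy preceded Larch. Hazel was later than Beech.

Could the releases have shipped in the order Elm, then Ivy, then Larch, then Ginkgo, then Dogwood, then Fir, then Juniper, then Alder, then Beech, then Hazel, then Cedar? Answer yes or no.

yes

Check each stated constraint against the proposed order — e.g. Ginkgo is ahead of Cedar; Larch is ahead of Cedar. Every pair is in the required order; nothing is violated.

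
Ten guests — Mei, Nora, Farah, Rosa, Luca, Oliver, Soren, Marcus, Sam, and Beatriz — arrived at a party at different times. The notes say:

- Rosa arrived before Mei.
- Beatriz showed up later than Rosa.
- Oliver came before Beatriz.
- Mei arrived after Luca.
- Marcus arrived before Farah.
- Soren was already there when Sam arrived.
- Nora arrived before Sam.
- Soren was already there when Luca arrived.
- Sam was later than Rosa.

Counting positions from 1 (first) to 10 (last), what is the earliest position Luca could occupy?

2

Soren must come before Luca — 1 forced predecessor.
Nothing else is forced ahead of Luca, so their earliest slot is position 1 + 1 = 2.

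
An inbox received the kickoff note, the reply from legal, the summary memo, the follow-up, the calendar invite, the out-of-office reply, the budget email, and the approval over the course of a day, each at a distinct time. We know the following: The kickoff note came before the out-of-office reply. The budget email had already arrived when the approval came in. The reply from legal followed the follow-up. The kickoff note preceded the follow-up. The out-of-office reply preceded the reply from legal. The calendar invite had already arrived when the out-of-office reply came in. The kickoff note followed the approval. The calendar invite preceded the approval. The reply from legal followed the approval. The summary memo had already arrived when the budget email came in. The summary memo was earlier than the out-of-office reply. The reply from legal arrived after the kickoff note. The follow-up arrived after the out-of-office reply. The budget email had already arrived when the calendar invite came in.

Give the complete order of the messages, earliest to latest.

The constraints fix every adjacent pair, so only one ordering works:
the summary memo → the budget email → the calendar invite → the approval → the kickoff note → the out-of-office reply → the follow-up → the reply from legal.

the summary memo, the budget email, the calendar invite, the approval, the kickoff note, the out-of-office reply, the follow-up, the reply from legal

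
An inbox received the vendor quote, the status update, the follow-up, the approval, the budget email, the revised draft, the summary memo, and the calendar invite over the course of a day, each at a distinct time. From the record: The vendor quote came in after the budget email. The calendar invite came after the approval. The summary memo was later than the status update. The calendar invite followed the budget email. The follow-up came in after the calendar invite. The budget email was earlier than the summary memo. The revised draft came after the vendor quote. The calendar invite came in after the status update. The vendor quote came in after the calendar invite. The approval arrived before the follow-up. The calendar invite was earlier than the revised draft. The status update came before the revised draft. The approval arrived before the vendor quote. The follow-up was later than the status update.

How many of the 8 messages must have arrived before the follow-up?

Directly stated before the follow-up: the approval, the calendar invite, and the status update.
The budget email reaches the follow-up via the budget email → the calendar invite → the follow-up.
That's the approval, the budget email, the calendar invite, and the status update — 4 in all.

4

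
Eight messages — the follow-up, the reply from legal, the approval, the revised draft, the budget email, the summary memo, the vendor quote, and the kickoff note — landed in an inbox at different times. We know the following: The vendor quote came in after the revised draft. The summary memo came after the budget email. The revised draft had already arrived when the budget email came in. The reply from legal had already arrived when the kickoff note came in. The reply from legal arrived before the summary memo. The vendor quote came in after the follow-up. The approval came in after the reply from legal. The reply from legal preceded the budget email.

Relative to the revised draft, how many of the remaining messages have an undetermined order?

Forced after the revised draft: the budget email, the summary memo, and the vendor quote.
That leaves the approval, the follow-up, the kickoff note, and the reply from legal with no forced order relative to the revised draft — 4.

4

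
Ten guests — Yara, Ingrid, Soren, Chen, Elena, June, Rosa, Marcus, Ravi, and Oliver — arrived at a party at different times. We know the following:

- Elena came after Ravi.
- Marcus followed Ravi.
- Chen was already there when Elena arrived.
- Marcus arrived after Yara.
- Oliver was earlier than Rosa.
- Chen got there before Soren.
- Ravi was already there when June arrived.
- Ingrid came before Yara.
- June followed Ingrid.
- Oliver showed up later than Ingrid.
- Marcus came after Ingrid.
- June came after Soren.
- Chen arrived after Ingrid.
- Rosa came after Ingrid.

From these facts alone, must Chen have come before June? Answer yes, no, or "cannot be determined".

yes

Chain the constraints: Chen → Soren → June. Each link is directly stated, so Chen comes before June.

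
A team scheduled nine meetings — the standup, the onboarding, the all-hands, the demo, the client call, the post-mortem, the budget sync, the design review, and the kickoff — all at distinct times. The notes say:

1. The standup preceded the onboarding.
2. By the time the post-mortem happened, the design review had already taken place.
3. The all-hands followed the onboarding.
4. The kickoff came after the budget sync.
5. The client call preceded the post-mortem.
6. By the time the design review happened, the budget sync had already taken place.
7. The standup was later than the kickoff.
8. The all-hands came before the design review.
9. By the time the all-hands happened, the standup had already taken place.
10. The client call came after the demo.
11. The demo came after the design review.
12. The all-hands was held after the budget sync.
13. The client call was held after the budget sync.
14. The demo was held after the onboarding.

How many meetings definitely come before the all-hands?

4

Directly stated before the all-hands: the budget sync, the onboarding, and the standup.
The kickoff reaches the all-hands via the kickoff → the standup → the all-hands.
That's the budget sync, the kickoff, the onboarding, and the standup — 4 in all.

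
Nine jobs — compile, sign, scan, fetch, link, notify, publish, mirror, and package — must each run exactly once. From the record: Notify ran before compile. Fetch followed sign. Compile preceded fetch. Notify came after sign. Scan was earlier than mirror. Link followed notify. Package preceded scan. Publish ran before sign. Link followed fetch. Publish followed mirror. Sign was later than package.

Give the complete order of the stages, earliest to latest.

package, scan, mirror, publish, sign, notify, compile, fetch, link

The constraints fix every adjacent pair, so only one ordering works:
package → scan → mirror → publish → sign → notify → compile → fetch → link.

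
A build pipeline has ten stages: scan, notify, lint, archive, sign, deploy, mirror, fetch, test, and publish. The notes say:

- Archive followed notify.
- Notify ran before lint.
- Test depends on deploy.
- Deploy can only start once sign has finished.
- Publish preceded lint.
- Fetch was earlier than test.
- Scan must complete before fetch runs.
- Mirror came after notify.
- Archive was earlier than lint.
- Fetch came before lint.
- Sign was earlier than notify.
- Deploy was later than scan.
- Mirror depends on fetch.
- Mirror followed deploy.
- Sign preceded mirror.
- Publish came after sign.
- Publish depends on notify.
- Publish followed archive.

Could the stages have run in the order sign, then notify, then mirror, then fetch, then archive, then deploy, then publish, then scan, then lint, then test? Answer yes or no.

The constraints require scan before fetch, but in the proposed sequence fetch appears ahead of scan. That one violation is enough.

no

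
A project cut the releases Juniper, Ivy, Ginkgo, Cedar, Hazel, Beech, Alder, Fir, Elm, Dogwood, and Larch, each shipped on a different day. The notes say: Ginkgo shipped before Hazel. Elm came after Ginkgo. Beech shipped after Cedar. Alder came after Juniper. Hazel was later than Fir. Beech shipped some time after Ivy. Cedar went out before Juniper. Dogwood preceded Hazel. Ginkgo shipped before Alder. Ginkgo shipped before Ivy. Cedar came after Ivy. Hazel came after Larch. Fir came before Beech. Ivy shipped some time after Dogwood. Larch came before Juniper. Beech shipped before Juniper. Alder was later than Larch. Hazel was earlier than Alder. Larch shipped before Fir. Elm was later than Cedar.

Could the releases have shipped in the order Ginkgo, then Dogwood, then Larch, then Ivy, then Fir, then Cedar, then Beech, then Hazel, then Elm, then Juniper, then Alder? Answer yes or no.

yes

Check each stated constraint against the proposed order — e.g. Ginkgo is ahead of Elm; Ginkgo is ahead of Alder. Every pair is in the required order; nothing is violated.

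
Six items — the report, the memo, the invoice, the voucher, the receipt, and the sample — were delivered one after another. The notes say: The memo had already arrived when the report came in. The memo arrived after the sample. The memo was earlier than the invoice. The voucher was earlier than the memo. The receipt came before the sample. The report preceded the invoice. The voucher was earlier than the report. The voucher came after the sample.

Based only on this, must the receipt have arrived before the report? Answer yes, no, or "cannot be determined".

yes

Chain the constraints: the receipt → the sample → the voucher → the report. Each link is directly stated, so the receipt comes before the report.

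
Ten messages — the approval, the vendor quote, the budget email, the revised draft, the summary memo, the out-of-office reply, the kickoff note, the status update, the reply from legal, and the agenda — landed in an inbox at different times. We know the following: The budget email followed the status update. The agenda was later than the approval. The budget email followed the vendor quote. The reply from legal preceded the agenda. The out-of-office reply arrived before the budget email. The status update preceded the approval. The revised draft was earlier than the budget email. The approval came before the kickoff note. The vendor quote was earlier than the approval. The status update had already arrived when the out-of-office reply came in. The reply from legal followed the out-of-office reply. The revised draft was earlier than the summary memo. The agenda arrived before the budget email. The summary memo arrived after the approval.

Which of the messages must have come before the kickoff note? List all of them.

the approval, the status update, the vendor quote

Directly stated before the kickoff note: the approval.
The status update reaches the kickoff note via the status update → the approval → the kickoff note.
The vendor quote reaches the kickoff note via the vendor quote → the approval → the kickoff note.
No chain forces the summary memo (or any of the others) ahead of the kickoff note.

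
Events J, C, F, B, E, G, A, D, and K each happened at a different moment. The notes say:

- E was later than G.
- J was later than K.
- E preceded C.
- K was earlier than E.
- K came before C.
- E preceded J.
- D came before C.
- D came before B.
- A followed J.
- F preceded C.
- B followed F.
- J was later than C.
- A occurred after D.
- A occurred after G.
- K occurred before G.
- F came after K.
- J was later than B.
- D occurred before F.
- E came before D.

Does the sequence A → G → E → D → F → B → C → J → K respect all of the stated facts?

no

The constraints require D before A, but in the proposed sequence A appears ahead of D. That one violation is enough.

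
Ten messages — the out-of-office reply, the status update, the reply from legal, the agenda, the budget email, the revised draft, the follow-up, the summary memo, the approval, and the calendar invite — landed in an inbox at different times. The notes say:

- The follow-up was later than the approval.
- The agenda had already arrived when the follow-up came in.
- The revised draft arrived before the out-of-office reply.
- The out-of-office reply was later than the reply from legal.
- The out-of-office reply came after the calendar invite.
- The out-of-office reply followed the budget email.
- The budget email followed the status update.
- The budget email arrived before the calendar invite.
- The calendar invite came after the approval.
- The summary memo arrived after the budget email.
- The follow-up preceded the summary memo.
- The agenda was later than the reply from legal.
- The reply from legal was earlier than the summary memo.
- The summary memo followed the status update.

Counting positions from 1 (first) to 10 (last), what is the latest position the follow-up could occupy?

The follow-up must come before the summary memo — 1 message forced after it.
Everything else can be placed before the follow-up in some valid order, so the follow-up can sit as late as position 10 − 1 = 9.

9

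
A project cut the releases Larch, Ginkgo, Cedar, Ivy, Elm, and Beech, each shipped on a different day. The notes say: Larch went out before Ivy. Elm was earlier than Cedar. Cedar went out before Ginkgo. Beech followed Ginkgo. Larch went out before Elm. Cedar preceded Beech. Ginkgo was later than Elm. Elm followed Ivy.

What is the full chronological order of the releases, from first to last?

Larch, Ivy, Elm, Cedar, Ginkgo, Beech

The constraints fix every adjacent pair, so only one ordering works:
Larch → Ivy → Elm → Cedar → Ginkgo → Beech.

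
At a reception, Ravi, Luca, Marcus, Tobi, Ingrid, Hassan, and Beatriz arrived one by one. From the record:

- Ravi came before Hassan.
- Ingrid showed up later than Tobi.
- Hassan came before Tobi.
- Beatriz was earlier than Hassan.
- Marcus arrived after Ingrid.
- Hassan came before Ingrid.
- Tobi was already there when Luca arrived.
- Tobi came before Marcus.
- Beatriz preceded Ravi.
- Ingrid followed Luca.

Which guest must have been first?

Beatriz

Beatriz has a chain of constraints placing them before every other guest, so Beatriz must be first.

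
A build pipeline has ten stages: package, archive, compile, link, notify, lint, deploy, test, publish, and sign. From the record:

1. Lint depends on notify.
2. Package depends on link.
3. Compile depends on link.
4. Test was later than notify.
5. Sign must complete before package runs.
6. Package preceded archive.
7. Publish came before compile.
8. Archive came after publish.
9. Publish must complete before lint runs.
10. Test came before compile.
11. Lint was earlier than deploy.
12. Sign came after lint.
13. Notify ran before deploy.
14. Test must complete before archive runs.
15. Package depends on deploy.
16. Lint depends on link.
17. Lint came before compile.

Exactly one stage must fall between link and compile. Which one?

lint

Tracing the constraints gives link → lint → compile, so lint sits after link and before compile.
No other stage is forced both after link and before compile.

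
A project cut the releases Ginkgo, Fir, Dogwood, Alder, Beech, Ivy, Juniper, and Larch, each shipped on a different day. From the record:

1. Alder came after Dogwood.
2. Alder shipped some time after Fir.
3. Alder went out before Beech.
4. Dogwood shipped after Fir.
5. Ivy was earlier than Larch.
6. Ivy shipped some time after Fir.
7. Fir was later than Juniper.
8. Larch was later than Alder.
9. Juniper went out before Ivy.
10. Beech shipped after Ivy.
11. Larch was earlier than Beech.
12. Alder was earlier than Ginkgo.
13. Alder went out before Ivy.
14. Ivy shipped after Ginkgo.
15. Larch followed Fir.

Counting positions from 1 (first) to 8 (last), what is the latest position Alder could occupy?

Alder must come before Beech, Ginkgo, Ivy, and Larch — 4 releases forced after it.
Everything else can be placed before Alder in some valid order, so Alder can sit as late as position 8 − 4 = 4.

4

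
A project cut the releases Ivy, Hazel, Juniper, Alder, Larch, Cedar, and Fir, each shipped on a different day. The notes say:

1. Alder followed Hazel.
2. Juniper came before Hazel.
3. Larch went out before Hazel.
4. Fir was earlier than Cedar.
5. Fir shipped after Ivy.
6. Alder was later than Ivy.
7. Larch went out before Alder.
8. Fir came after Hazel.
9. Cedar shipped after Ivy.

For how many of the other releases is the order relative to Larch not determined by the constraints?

2

Forced after Larch: Alder, Cedar, Fir, and Hazel.
That leaves Ivy and Juniper with no forced order relative to Larch — 2.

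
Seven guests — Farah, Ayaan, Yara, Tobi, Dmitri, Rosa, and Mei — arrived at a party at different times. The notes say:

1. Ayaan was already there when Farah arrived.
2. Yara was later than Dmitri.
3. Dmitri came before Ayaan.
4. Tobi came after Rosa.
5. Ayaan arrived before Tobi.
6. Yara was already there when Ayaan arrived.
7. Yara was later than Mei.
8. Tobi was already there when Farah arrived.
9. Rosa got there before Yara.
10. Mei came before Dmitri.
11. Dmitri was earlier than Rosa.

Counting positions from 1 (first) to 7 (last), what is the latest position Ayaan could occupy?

5

Ayaan must come before Farah and Tobi — 2 guests forced after them.
Everything else can be placed before Ayaan in some valid order, so Ayaan can sit as late as position 7 − 2 = 5.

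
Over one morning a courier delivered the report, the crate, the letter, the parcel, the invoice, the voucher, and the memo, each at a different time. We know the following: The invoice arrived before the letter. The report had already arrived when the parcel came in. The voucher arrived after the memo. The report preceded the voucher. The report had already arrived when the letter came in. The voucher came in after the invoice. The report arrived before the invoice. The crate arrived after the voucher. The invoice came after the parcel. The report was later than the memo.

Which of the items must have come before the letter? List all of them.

Directly stated before the letter: the invoice and the report.
The memo reaches the letter via the memo → the report → the letter.
The parcel reaches the letter via the parcel → the invoice → the letter.

the invoice, the memo, the parcel, the report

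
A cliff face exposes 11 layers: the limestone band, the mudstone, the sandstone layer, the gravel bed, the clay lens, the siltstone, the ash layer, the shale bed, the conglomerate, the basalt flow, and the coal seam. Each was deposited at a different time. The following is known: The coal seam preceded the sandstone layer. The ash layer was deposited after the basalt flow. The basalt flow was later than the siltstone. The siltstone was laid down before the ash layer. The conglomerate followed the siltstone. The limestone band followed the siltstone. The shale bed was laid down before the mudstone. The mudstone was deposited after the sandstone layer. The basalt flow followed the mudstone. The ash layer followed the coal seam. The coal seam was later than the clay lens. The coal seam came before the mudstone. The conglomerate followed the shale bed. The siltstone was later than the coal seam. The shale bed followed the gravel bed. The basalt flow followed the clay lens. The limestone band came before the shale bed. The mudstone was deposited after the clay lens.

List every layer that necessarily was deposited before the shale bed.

Directly stated before the shale bed: the gravel bed and the limestone band.
The clay lens reaches the shale bed via the clay lens → the coal seam → the siltstone → the limestone band → the shale bed.
The coal seam reaches the shale bed via the coal seam → the siltstone → the limestone band → the shale bed.
The siltstone reaches the shale bed via the siltstone → the limestone band → the shale bed.

the clay lens, the coal seam, the gravel bed, the limestone band, the siltstone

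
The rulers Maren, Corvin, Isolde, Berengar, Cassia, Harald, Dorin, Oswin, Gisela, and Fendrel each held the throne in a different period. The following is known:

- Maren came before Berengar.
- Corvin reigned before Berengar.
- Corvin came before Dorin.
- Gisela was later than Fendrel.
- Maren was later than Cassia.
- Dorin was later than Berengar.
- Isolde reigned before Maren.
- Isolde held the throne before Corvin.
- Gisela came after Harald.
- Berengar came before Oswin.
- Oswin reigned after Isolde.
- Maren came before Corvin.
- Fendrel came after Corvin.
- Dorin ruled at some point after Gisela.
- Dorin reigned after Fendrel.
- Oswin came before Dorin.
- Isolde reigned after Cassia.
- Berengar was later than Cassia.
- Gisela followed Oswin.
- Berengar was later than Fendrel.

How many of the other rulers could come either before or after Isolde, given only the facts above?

1

Forced before Isolde: Cassia; forced after Isolde: Berengar, Corvin, Dorin, Fendrel, Gisela, Maren, and Oswin.
That leaves Harald with no forced order relative to Isolde — 1.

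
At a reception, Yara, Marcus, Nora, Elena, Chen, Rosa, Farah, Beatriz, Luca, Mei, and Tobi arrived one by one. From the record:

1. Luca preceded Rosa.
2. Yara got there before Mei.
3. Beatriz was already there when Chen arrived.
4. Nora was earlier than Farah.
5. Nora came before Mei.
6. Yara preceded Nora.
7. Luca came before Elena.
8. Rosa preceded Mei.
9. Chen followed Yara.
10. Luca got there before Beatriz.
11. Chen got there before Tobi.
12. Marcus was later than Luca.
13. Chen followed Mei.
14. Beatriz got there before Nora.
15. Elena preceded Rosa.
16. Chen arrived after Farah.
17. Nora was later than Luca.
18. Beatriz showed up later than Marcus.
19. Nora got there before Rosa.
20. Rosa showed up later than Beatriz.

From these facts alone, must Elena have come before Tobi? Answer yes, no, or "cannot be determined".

yes

Chain the constraints: Elena → Rosa → Mei → Chen → Tobi. Each link is directly stated, so Elena comes before Tobi.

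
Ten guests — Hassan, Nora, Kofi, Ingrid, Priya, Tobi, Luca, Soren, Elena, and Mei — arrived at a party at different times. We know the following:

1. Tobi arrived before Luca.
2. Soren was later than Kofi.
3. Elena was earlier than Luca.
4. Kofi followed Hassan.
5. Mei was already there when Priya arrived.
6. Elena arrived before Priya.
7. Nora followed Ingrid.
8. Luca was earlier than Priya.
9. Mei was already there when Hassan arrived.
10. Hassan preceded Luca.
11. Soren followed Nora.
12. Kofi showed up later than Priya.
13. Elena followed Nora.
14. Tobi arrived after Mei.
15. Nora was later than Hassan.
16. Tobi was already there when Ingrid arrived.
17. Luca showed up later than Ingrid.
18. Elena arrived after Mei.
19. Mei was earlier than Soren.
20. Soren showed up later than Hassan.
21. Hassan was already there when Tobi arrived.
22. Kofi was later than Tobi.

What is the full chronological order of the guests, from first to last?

The constraints fix every adjacent pair, so only one ordering works:
Mei → Hassan → Tobi → Ingrid → Nora → Elena → Luca → Priya → Kofi → Soren.

Mei, Hassan, Tobi, Ingrid, Nora, Elena, Luca, Priya, Kofi, Soren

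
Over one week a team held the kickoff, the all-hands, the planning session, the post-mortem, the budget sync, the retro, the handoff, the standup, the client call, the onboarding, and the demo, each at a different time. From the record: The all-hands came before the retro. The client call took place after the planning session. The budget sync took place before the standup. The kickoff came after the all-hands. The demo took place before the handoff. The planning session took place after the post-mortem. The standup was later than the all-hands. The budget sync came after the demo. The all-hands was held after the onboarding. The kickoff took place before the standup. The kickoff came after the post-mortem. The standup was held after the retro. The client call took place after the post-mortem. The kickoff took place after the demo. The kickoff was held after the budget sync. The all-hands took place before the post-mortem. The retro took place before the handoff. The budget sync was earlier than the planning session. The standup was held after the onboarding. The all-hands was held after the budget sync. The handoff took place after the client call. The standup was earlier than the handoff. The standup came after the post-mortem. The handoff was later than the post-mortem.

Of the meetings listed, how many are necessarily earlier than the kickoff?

Directly stated before the kickoff: the all-hands, the budget sync, the demo, and the post-mortem.
The onboarding reaches the kickoff via the onboarding → the all-hands → the kickoff.
That's the all-hands, the budget sync, the demo, the onboarding, and the post-mortem — 5 in all.

5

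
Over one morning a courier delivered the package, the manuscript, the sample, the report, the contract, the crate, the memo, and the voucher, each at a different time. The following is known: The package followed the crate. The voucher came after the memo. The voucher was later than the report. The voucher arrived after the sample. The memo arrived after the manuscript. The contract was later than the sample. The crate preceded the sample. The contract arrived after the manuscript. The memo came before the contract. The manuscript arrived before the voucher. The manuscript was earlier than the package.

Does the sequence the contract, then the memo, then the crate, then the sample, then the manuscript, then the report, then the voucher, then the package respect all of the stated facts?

The constraints require the memo before the contract, but in the proposed sequence the contract appears ahead of the memo. That one violation is enough.

no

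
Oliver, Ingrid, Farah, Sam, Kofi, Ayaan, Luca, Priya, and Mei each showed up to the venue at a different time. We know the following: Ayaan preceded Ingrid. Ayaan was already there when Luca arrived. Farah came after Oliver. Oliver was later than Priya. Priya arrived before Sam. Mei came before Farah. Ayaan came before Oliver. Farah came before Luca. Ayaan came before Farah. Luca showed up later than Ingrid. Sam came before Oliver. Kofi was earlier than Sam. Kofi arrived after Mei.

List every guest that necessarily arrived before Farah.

Directly stated before Farah: Ayaan, Mei, and Oliver.
Kofi reaches Farah via Kofi → Sam → Oliver → Farah.
Priya reaches Farah via Priya → Oliver → Farah.
Sam reaches Farah via Sam → Oliver → Farah.

Ayaan, Kofi, Mei, Oliver, Priya, Sam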